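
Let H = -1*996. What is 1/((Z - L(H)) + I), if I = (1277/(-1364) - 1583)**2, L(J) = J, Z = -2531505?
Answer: -1860496/40289153343 ≈ -4.6179e-5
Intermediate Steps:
H = -996
I = 4667712719121/1860496 (I = (1277*(-1/1364) - 1583)**2 = (-1277/1364 - 1583)**2 = (-2160489/1364)**2 = 4667712719121/1860496 ≈ 2.5089e+6)
1/((Z - L(H)) + I) = 1/((-2531505 - 1*(-996)) + 4667712719121/1860496) = 1/((-2531505 + 996) + 4667712719121/1860496) = 1/(-2530509 + 4667712719121/1860496) = 1/(-40289153343/1860496) = -1860496/40289153343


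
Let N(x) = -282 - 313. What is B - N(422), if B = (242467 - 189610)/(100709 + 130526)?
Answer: 137637682/231235 ≈ 595.23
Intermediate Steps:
N(x) = -595
B = 52857/231235 ≈ 0.22859
B - N(422) = 52857/231235 - 1*(-595) = 52857/231235 + 595 = 137637682/231235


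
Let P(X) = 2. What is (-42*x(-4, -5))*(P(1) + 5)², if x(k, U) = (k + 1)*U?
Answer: -30870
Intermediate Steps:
x(k, U) = U*(1 + k) (x(k, U) = (1 + k)*U = U*(1 + k))
(-42*x(-4, -5))*(P(1) + 5)² = (-(-210)*(1 - 4))*(2 + 5)² = -(-210)*(-3)*7² = -42*15*49 = -630*49 = -30870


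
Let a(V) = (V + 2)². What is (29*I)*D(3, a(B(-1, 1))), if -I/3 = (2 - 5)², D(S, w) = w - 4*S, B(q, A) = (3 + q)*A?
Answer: -3132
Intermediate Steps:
B(q, A) = A*(3 + q)
a(V) = (2 + V)²
I = -27 (I = -3*(2 - 5)² = -3*(-3)² = -3*9 = -27)
(29*I)*D(3, a(B(-1, 1))) = (29*(-27))*((2 + 1*(3 - 1))² - 4*3) = -783*((2 + 1*2)² - 12) = -783*((2 + 2)² - 12) = -783*(4² - 12) = -783*(16 - 12) = -783*4 = -3132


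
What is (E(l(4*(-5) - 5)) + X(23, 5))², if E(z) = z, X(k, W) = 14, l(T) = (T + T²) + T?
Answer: 346921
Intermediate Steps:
l(T) = T² + 2*T
(E(l(4*(-5) - 5)) + X(23, 5))² = ((4*(-5) - 5)*(2 + (4*(-5) - 5)) + 14)² = ((-20 - 5)*(2 + (-20 - 5)) + 14)² = (-25*(2 - 25) + 14)² = (-25*(-23) + 14)² = (575 + 14)² = 589² = 346921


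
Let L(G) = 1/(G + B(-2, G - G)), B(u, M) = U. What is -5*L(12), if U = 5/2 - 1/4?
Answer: -20/57 ≈ -0.35088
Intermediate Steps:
U = 9/4 (U = 5*(½) - 1*¼ = 5/2 - ¼ = 9/4 ≈ 2.2500)
B(u, M) = 9/4
L(G) = 1/(9/4 + G) (L(G) = 1/(G + 9/4) = 1/(9/4 + G))
-5*L(12) = -20/(9 + 4*12) = -20/(9 + 48) = -20/57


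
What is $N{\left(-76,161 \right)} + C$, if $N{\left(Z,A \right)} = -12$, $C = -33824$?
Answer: $-33836$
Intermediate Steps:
$N{\left(-76,161 \right)} + C = -12 - 33824 = -33836$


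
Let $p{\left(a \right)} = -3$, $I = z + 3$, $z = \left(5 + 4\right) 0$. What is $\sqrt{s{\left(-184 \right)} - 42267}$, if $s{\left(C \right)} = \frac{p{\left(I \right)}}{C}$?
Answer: $\frac{15 i \sqrt{1589990}}{92} \approx 205.59 i$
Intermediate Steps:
$z = 0$ ($z = 9 \cdot 0 = 0$)
$I = 3$ ($I = 0 + 3 = 3$)
$s{\left(C \right)} = - \frac{3}{C}$
$\sqrt{s{\left(-184 \right)} - 42267} = \sqrt{- \frac{3}{-184} - 42267} = \sqrt{\left(-3\right) \left(- \frac{1}{184}\right) - 42267} = \sqrt{\frac{3}{184} - 42267} = \sqrt{- \frac{7777125}{184}} = \frac{15 i \sqrt{1589990}}{92}$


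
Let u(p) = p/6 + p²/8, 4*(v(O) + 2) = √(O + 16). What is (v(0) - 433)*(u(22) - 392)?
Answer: 426839/3 ≈ 1.4228e+5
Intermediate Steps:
v(O) = -2 + √(16 + O)/4 (v(O) = -2 + √(O + 16)/4 = -2 + √(16 + O)/4)
u(p) = p/6 + p²/8 (u(p) = p*(⅙) + p²*(⅛) = p/6 + p²/8)
(v(0) - 433)*(u(22) - 392) = ((-2 + √(16 + 0)/4) - 433)*((1/24)*22*(4 + 3*22) - 392) = ((-2 + √16/4) - 433)*((1/24)*22*(4 + 66) - 392) = ((-2 + (¼)*4) - 433)*((1/24)*22*70 - 392) = ((-2 + 1) - 433)*(385/6 - 392) = (-1 - 433)*(-1967/6) = -434*(-1967/6) = 426839/3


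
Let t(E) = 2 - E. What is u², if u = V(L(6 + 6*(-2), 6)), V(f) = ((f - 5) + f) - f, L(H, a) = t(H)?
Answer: 9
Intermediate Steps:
L(H, a) = 2 - H
V(f) = -5 + f (V(f) = ((-5 + f) + f) - f = (-5 + 2*f) - f = -5 + f)
u = 3 (u = -5 + (2 - (6 + 6*(-2))) = -5 + (2 - (6 - 12)) = -5 + (2 - 1*(-6)) = -5 + (2 + 6) = -5 + 8 = 3)
u² = 3² = 9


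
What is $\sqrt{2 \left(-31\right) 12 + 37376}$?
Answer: $2 \sqrt{9158} \approx 191.39$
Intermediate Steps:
$\sqrt{2 \left(-31\right) 12 + 37376} = \sqrt{\left(-62\right) 12 + 37376} = \sqrt{-744 + 37376} = \sqrt{36632} = 2 \sqrt{9158}$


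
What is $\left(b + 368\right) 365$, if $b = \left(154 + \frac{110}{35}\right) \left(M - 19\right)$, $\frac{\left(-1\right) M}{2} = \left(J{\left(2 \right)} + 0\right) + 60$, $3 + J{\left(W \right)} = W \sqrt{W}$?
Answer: $-7494180 - \frac{1606000 \sqrt{2}}{7} \approx -7.8186 \cdot 10^{6}$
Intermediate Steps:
$J{\left(W \right)} = -3 + W^{\frac{3}{2}}$ ($J{\left(W \right)} = -3 + W \sqrt{W} = -3 + W^{\frac{3}{2}}$)
$M = -114 - 4 \sqrt{2}$ ($M = - 2 \left(\left(\left(-3 + 2^{\frac{3}{2}}\right) + 0\right) + 60\right) = - 2 \left(\left(\left(-3 + 2 \sqrt{2}\right) + 0\right) + 60\right) = - 2 \left(\left(-3 + 2 \sqrt{2}\right) + 60\right) = - 2 \left(57 + 2 \sqrt{2}\right) = -114 - 4 \sqrt{2} \approx -119.66$)
$b = -20900 - \frac{4400 \sqrt{2}}{7}$ ($b = \left(154 + \frac{110}{35}\right) \left(\left(-114 - 4 \sqrt{2}\right) - 19\right) = \left(154 + 110 \cdot \frac{1}{35}\right) \left(-133 - 4 \sqrt{2}\right) = \left(154 + \frac{22}{7}\right) \left(-133 - 4 \sqrt{2}\right) = \frac{1100 \left(-133 - 4 \sqrt{2}\right)}{7} = -20900 - \frac{4400 \sqrt{2}}{7} \approx -21789.0$)
$\left(b + 368\right) 365 = \left(\left(-20900 - \frac{4400 \sqrt{2}}{7}\right) + 368\right) 365 = \left(-20532 - \frac{4400 \sqrt{2}}{7}\right) 365 = -7494180 - \frac{1606000 \sqrt{2}}{7}$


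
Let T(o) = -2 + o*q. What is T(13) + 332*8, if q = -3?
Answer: 2615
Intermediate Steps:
T(o) = -2 - 3*o (T(o) = -2 + o*(-3) = -2 - 3*o)
T(13) + 332*8 = (-2 - 3*13) + 332*8 = (-2 - 39) + 2656 = -41 + 2656 = 2615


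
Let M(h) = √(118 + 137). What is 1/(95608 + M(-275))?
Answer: 5624/537699377 - √255/9140889409 ≈ 1.0458e-5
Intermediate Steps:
M(h) = √255
1/(95608 + M(-275)) = 1/(95608 + √255)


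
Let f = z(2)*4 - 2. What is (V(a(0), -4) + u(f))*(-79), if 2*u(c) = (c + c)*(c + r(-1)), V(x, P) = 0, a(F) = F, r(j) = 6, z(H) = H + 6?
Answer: -85320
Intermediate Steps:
z(H) = 6 + H
f = 30 (f = (6 + 2)*4 - 2 = 8*4 - 2 = 32 - 2 = 30)
u(c) = c*(6 + c) (u(c) = ((c + c)*(c + 6))/2 = ((2*c)*(6 + c))/2 = (2*c*(6 + c))/2 = c*(6 + c))
(V(a(0), -4) + u(f))*(-79) = (0 + 30*(6 + 30))*(-79) = (0 + 30*36)*(-79) = (0 + 1080)*(-79) = 1080*(-79) = -85320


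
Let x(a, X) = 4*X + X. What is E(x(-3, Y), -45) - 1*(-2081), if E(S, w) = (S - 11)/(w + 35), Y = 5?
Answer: 10398/5 ≈ 2079.6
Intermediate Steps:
x(a, X) = 5*X
E(S, w) = (-11 + S)/(35 + w)
E(x(-3, Y), -45) - 1*(-2081) = (-11 + 5*5)/(35 - 45) - 1*(-2081) = (-11 + 25)/(-10) + 2081 = -⅒*14 + 2081 = -7/5 + 2081 = 10398/5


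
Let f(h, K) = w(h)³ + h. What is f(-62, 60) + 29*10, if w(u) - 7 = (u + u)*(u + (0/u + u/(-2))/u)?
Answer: 466746827321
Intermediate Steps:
w(u) = 7 + 2*u*(-½ + u) (w(u) = 7 + (u + u)*(u + (0/u + u/(-2))/u) = 7 + (2*u)*(u + (0 + u*(-½))/u) = 7 + (2*u)*(u + (0 - u/2)/u) = 7 + (2*u)*(u + (-u/2)/u) = 7 + (2*u)*(u - ½) = 7 + (2*u)*(-½ + u) = 7 + 2*u*(-½ + u))
f(h, K) = h + (7 - h + 2*h²)³ (f(h, K) = (7 - h + 2*h²)³ + h = h + (7 - h + 2*h²)³)
f(-62, 60) + 29*10 = (-62 + (7 - 1*(-62) + 2*(-62)²)³) + 29*10 = (-62 + (7 + 62 + 2*3844)³) + 290 = (-62 + (7 + 62 + 7688)³) + 290 = (-62 + 7757³) + 290 = (-62 + 466746827093) + 290 = 466746827031 + 290 = 466746827321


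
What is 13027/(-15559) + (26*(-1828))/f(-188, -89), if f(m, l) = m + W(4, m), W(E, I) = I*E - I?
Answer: 91211481/1462546 ≈ 62.365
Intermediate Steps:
W(E, I) = -I + E*I (W(E, I) = E*I - I = -I + E*I)
f(m, l) = 4*m (f(m, l) = m + m*(-1 + 4) = m + m*3 = m + 3*m = 4*m)
13027/(-15559) + (26*(-1828))/f(-188, -89) = 13027/(-15559) + (26*(-1828))/((4*(-188))) = 13027*(-1/15559) - 47528/(-752) = -13027/15559 - 47528*(-1/752) = -13027/15559 + 5941/94 = 91211481/1462546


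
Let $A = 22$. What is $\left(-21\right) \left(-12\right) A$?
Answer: $5544$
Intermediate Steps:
$\left(-21\right) \left(-12\right) A = \left(-21\right) \left(-12\right) 22 = 252 \cdot 22 = 5544$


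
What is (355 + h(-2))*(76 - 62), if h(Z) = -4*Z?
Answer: 5082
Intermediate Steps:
(355 + h(-2))*(76 - 62) = (355 - 4*(-2))*(76 - 62) = (355 + 8)*14 = 363*14 = 5082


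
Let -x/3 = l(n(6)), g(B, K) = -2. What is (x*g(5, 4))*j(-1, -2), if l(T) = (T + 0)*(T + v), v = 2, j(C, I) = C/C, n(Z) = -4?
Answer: 48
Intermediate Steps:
j(C, I) = 1
l(T) = T*(2 + T) (l(T) = (T + 0)*(T + 2) = T*(2 + T))
x = -24 (x = -(-12)*(2 - 4) = -(-12)*(-2) = -3*8 = -24)
(x*g(5, 4))*j(-1, -2) = -24*(-2)*1 = 48*1 = 48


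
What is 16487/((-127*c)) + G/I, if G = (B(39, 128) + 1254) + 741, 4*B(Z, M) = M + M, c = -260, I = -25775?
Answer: 71392849/170218100 ≈ 0.41942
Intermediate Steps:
B(Z, M) = M/2 (B(Z, M) = (M + M)/4 = (2*M)/4 = M/2)
G = 2059 (G = ((½)*128 + 1254) + 741 = (64 + 1254) + 741 = 1318 + 741 = 2059)
16487/((-127*c)) + G/I = 16487/((-127*(-260))) + 2059/(-25775) = 16487/33020 + 2059*(-1/25775) = 16487*(1/33020) - 2059/25775 = 16487/33020 - 2059/25775 = 71392849/170218100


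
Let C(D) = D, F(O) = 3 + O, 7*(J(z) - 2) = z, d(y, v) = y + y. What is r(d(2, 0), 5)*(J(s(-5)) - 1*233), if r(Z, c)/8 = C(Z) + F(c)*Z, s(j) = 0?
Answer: -66528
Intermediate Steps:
d(y, v) = 2*y
J(z) = 2 + z/7
r(Z, c) = 8*Z + 8*Z*(3 + c) (r(Z, c) = 8*(Z + (3 + c)*Z) = 8*(Z + Z*(3 + c)) = 8*Z + 8*Z*(3 + c))
r(d(2, 0), 5)*(J(s(-5)) - 1*233) = (8*(2*2)*(4 + 5))*((2 + (1/7)*0) - 1*233) = (8*4*9)*((2 + 0) - 233) = 288*(2 - 233) = 288*(-231) = -66528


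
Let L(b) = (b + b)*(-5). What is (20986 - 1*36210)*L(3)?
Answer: 456720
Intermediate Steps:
L(b) = -10*b (L(b) = (2*b)*(-5) = -10*b)
(20986 - 1*36210)*L(3) = (20986 - 1*36210)*(-10*3) = (20986 - 36210)*(-30) = -15224*(-30) = 456720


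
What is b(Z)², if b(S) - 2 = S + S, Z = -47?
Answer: 8464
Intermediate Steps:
b(S) = 2 + 2*S (b(S) = 2 + (S + S) = 2 + 2*S)
b(Z)² = (2 + 2*(-47))² = (2 - 94)² = (-92)² = 8464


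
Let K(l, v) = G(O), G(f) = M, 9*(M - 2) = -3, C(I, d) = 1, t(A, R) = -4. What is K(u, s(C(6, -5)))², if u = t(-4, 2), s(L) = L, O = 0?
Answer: 25/9 ≈ 2.7778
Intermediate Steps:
u = -4
M = 5/3 (M = 2 + (⅑)*(-3) = 2 - ⅓ = 5/3 ≈ 1.6667)
G(f) = 5/3
K(l, v) = 5/3
K(u, s(C(6, -5)))² = (5/3)² = 25/9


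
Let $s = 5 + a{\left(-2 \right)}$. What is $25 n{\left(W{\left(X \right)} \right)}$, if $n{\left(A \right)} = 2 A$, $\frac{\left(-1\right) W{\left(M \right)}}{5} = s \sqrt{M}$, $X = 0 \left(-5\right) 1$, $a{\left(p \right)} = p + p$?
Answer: $0$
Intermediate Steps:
$a{\left(p \right)} = 2 p$
$X = 0$ ($X = 0 \cdot 1 = 0$)
$s = 1$ ($s = 5 + 2 \left(-2\right) = 5 - 4 = 1$)
$W{\left(M \right)} = - 5 \sqrt{M}$ ($W{\left(M \right)} = - 5 \cdot 1 \sqrt{M} = - 5 \sqrt{M}$)
$25 n{\left(W{\left(X \right)} \right)} = 25 \cdot 2 \left(- 5 \sqrt{0}\right) = 25 \cdot 2 \left(\left(-5\right) 0\right) = 25 \cdot 2 \cdot 0 = 25 \cdot 0 = 0$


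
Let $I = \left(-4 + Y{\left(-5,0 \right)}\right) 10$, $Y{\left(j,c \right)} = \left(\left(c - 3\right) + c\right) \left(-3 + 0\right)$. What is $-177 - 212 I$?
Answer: $-10777$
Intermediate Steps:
$Y{\left(j,c \right)} = 9 - 6 c$ ($Y{\left(j,c \right)} = \left(\left(-3 + c\right) + c\right) \left(-3\right) = \left(-3 + 2 c\right) \left(-3\right) = 9 - 6 c$)
$I = 50$ ($I = \left(-4 + \left(9 - 0\right)\right) 10 = \left(-4 + \left(9 + 0\right)\right) 10 = \left(-4 + 9\right) 10 = 5 \cdot 10 = 50$)
$-177 - 212 I = -177 - 10600 = -10777$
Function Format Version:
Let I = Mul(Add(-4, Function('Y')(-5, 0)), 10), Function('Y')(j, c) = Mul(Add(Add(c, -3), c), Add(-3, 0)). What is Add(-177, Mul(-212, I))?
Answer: -10777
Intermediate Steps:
Function('Y')(j, c) = Add(9, Mul(-6, c)) (Function('Y')(j, c) = Mul(Add(Add(-3, c), c), -3) = Mul(Add(-3, Mul(2, c)), -3) = Add(9, Mul(-6, c)))
I = 50 (I = Mul(Add(-4, Add(9, Mul(-6, 0))), 10) = Mul(Add(-4, Add(9, 0)), 10) = Mul(Add(-4, 9), 10) = Mul(5, 10) = 50)
Add(-177, Mul(-212, I)) = Add(-177, Mul(-212, 50)) = Add(-177, -10600) = -10777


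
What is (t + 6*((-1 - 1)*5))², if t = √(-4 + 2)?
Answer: (60 - I*√2)² ≈ 3598.0 - 169.71*I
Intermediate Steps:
t = I*√2 (t = √(-2) = I*√2 ≈ 1.4142*I)
(t + 6*((-1 - 1)*5))² = (I*√2 + 6*((-1 - 1)*5))² = (I*√2 + 6*(-2*5))² = (I*√2 + 6*(-10))² = (I*√2 - 60)² = (-60 + I*√2)²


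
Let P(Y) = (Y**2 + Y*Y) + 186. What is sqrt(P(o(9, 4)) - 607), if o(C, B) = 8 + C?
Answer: sqrt(157) ≈ 12.530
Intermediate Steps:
P(Y) = 186 + 2*Y**2 (P(Y) = (Y**2 + Y**2) + 186 = 2*Y**2 + 186 = 186 + 2*Y**2)
sqrt(P(o(9, 4)) - 607) = sqrt((186 + 2*(8 + 9)**2) - 607) = sqrt((186 + 2*17**2) - 607) = sqrt((186 + 2*289) - 607) = sqrt((186 + 578) - 607) = sqrt(764 - 607) = sqrt(157)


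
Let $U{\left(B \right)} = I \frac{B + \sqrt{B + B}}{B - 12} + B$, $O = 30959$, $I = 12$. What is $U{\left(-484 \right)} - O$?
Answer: $- \frac{974370}{31} - \frac{33 i \sqrt{2}}{62} \approx -31431.0 - 0.75273 i$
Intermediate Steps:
$U{\left(B \right)} = B + \frac{12 \left(B + \sqrt{2} \sqrt{B}\right)}{-12 + B}$ ($U{\left(B \right)} = 12 \frac{B + \sqrt{B + B}}{B - 12} + B = 12 \frac{B + \sqrt{2 B}}{-12 + B} + B = 12 \frac{B + \sqrt{2} \sqrt{B}}{-12 + B} + B = \frac{12 \left(B + \sqrt{2} \sqrt{B}\right)}{-12 + B} + B = B + \frac{12 \left(B + \sqrt{2} \sqrt{B}\right)}{-12 + B}$)
$U{\left(-484 \right)} - O = \frac{\left(-484\right)^{2} + 12 \sqrt{2} \sqrt{-484}}{-12 - 484} - 30959 = \frac{234256 + 12 \sqrt{2} \cdot 22 i}{-496} - 30959 = - \frac{234256 + 264 i \sqrt{2}}{496} - 30959 = \left(- \frac{14641}{31} - \frac{33 i \sqrt{2}}{62}\right) - 30959 = - \frac{974370}{31} - \frac{33 i \sqrt{2}}{62}$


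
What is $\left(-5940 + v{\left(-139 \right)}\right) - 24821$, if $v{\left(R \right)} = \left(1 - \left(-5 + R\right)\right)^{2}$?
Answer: $-9736$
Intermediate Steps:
$v{\left(R \right)} = \left(6 - R\right)^{2}$
$\left(-5940 + v{\left(-139 \right)}\right) - 24821 = \left(-5940 + \left(-6 - 139\right)^{2}\right) - 24821 = \left(-5940 + \left(-145\right)^{2}\right) - 24821 = \left(-5940 + 21025\right) - 24821 = 15085 - 24821 = -9736$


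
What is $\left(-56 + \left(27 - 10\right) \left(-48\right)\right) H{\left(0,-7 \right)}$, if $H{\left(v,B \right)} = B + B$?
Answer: $12208$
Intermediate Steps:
$H{\left(v,B \right)} = 2 B$
$\left(-56 + \left(27 - 10\right) \left(-48\right)\right) H{\left(0,-7 \right)} = \left(-56 + \left(27 - 10\right) \left(-48\right)\right) 2 \left(-7\right) = \left(-56 + \left(27 - 10\right) \left(-48\right)\right) \left(-14\right) = \left(-56 + 17 \left(-48\right)\right) \left(-14\right) = \left(-56 - 816\right) \left(-14\right) = \left(-872\right) \left(-14\right) = 12208$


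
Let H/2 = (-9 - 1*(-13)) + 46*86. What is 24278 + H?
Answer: 32198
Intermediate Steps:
H = 7920 (H = 2*((-9 - 1*(-13)) + 46*86) = 2*((-9 + 13) + 3956) = 2*(4 + 3956) = 2*3960 = 7920)
24278 + H = 24278 + 7920 = 32198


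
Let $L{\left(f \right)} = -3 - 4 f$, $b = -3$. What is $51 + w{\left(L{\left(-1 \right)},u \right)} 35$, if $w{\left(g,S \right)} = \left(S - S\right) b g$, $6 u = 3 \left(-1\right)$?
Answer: $51$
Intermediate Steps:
$u = - \frac{1}{2}$ ($u = \frac{3 \left(-1\right)}{6} = \frac{1}{6} \left(-3\right) = - \frac{1}{2} \approx -0.5$)
$w{\left(g,S \right)} = 0$ ($w{\left(g,S \right)} = \left(S - S\right) \left(- 3 g\right) = 0 \left(- 3 g\right) = 0$)
$51 + w{\left(L{\left(-1 \right)},u \right)} 35 = 51 + 0 \cdot 35 = 51 + 0 = 51$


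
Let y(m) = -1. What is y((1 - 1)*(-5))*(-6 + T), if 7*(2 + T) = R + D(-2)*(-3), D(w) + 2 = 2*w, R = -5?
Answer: 43/7 ≈ 6.1429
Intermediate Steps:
D(w) = -2 + 2*w
T = -⅐ (T = -2 + (-5 + (-2 + 2*(-2))*(-3))/7 = -2 + (-5 + (-2 - 4)*(-3))/7 = -2 + (-5 - 6*(-3))/7 = -2 + (-5 + 18)/7 = -2 + (⅐)*13 = -2 + 13/7 = -⅐ ≈ -0.14286)
y((1 - 1)*(-5))*(-6 + T) = -(-6 - ⅐) = -1*(-43/7) = 43/7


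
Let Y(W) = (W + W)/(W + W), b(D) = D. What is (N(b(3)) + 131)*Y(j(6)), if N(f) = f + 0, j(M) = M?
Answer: 134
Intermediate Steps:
N(f) = f
Y(W) = 1 (Y(W) = (2*W)/((2*W)) = (2*W)*(1/(2*W)) = 1)
(N(b(3)) + 131)*Y(j(6)) = (3 + 131)*1 = 134*1 = 134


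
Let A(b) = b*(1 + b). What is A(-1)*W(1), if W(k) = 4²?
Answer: 0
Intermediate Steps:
W(k) = 16
A(-1)*W(1) = -(1 - 1)*16 = -1*0*16 = 0*16 = 0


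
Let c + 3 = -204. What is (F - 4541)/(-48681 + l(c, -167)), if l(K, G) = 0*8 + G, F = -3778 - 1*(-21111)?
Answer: -1599/6106 ≈ -0.26187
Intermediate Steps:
c = -207 (c = -3 - 204 = -207)
F = 17333 (F = -3778 + 21111 = 17333)
l(K, G) = G (l(K, G) = 0 + G = G)
(F - 4541)/(-48681 + l(c, -167)) = (17333 - 4541)/(-48681 - 167) = 12792/(-48848) = 12792*(-1/48848) = -1599/6106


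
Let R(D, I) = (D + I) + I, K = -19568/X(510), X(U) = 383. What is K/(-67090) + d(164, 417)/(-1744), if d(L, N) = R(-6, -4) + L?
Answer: -955048477/11203224920 ≈ -0.085248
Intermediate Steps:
K = -19568/383 ≈ -51.091
R(D, I) = D + 2*I
d(L, N) = -14 + L (d(L, N) = (-6 + 2*(-4)) + L = (-6 - 8) + L = -14 + L)
K/(-67090) + d(164, 417)/(-1744) = -19568/383/(-67090) + (-14 + 164)/(-1744) = -19568/383*(-1/67090) + 150*(-1/1744) = 9784/12847735 - 75/872 = -955048477/11203224920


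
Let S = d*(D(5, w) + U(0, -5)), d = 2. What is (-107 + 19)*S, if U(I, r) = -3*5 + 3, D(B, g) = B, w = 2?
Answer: 1232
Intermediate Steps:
U(I, r) = -12 (U(I, r) = -15 + 3 = -12)
S = -14 (S = 2*(5 - 12) = 2*(-7) = -14)
(-107 + 19)*S = (-107 + 19)*(-14) = -88*(-14) = 1232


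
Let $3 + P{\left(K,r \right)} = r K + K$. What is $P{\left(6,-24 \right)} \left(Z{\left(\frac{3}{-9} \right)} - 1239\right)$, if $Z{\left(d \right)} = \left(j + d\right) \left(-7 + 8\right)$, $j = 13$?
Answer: $172913$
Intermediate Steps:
$P{\left(K,r \right)} = -3 + K + K r$ ($P{\left(K,r \right)} = -3 + \left(r K + K\right) = -3 + \left(K r + K\right) = -3 + \left(K + K r\right) = -3 + K + K r$)
$Z{\left(d \right)} = 13 + d$ ($Z{\left(d \right)} = \left(13 + d\right) \left(-7 + 8\right) = \left(13 + d\right) 1 = 13 + d$)
$P{\left(6,-24 \right)} \left(Z{\left(\frac{3}{-9} \right)} - 1239\right) = \left(-3 + 6 + 6 \left(-24\right)\right) \left(\left(13 + \frac{3}{-9}\right) - 1239\right) = \left(-3 + 6 - 144\right) \left(\left(13 + 3 \left(- \frac{1}{9}\right)\right) - 1239\right) = - 141 \left(\left(13 - \frac{1}{3}\right) - 1239\right) = - 141 \left(\frac{38}{3} - 1239\right) = \left(-141\right) \left(- \frac{3679}{3}\right) = 172913$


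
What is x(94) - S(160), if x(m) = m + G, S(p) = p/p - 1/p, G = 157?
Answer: 40001/160 ≈ 250.01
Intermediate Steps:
S(p) = 1 - 1/p
x(m) = 157 + m (x(m) = m + 157 = 157 + m)
x(94) - S(160) = (157 + 94) - (-1 + 160)/160 = 251 - 159/160 = 40001/160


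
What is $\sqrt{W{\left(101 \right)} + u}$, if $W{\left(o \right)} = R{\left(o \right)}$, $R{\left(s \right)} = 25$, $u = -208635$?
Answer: $i \sqrt{208610} \approx 456.74 i$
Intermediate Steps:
$W{\left(o \right)} = 25$
$\sqrt{W{\left(101 \right)} + u} = \sqrt{25 - 208635} = \sqrt{-208610} = i \sqrt{208610}$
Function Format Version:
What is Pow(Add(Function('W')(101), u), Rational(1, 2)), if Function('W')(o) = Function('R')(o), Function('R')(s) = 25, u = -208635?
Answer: Mul(I, Pow(208610, Rational(1, 2))) ≈ Mul(456.74, I)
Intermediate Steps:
Function('W')(o) = 25
Pow(Add(Function('W')(101), u), Rational(1, 2)) = Pow(Add(25, -208635), Rational(1, 2)) = Pow(-208610, Rational(1, 2)) = Mul(I, Pow(208610, Rational(1, 2)))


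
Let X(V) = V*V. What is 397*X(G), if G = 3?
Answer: 3573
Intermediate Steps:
X(V) = V**2
397*X(G) = 397*3**2 = 397*9 = 3573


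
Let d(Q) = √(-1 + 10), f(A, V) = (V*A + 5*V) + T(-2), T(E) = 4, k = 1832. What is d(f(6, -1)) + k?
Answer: 1835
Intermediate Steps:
f(A, V) = 4 + 5*V + A*V (f(A, V) = (V*A + 5*V) + 4 = (A*V + 5*V) + 4 = (5*V + A*V) + 4 = 4 + 5*V + A*V)
d(Q) = 3 (d(Q) = √9 = 3)
d(f(6, -1)) + k = 3 + 1832 = 1835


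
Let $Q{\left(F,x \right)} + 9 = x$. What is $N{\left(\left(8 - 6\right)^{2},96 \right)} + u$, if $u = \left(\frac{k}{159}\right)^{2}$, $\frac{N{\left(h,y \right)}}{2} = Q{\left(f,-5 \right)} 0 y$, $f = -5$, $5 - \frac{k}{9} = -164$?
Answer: $\frac{257049}{2809} \approx 91.509$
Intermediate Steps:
$k = 1521$ ($k = 45 - -1476 = 45 + 1476 = 1521$)
$Q{\left(F,x \right)} = -9 + x$
$N{\left(h,y \right)} = 0$ ($N{\left(h,y \right)} = 2 \left(-9 - 5\right) 0 y = 2 \left(-14\right) 0 y = 2 \cdot 0 y = 2 \cdot 0 = 0$)
$u = \frac{257049}{2809}$ ($u = \left(\frac{1521}{159}\right)^{2} = \left(1521 \cdot \frac{1}{159}\right)^{2} = \left(\frac{507}{53}\right)^{2} = \frac{257049}{2809} \approx 91.509$)
$N{\left(\left(8 - 6\right)^{2},96 \right)} + u = 0 + \frac{257049}{2809} = \frac{257049}{2809}$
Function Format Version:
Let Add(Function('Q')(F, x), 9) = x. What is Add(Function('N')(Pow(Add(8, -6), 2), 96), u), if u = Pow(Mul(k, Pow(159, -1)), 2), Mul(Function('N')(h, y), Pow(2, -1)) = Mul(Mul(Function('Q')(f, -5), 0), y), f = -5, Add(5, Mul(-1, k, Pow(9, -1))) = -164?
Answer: Rational(257049, 2809) ≈ 91.509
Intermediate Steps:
k = 1521 (k = Add(45, Mul(-9, -164)) = Add(45, 1476) = 1521)
Function('Q')(F, x) = Add(-9, x)
Function('N')(h, y) = 0 (Function('N')(h, y) = Mul(2, Mul(Mul(Add(-9, -5), 0), y)) = Mul(2, Mul(Mul(-14, 0), y)) = Mul(2, Mul(0, y)) = Mul(2, 0) = 0)
u = Rational(257049, 2809) (u = Pow(Mul(1521, Pow(159, -1)), 2) = Pow(Mul(1521, Rational(1, 159)), 2) = Pow(Rational(507, 53), 2) = Rational(257049, 2809) ≈ 91.509)
Add(Function('N')(Pow(Add(8, -6), 2), 96), u) = Add(0, Rational(257049, 2809)) = Rational(257049, 2809)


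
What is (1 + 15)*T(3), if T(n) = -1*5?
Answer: -80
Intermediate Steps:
T(n) = -5
(1 + 15)*T(3) = (1 + 15)*(-5) = 16*(-5) = -80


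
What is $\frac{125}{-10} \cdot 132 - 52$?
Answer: $-1702$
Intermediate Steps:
$\frac{125}{-10} \cdot 132 - 52 = 125 \left(- \frac{1}{10}\right) 132 - 52 = \left(- \frac{25}{2}\right) 132 - 52 = -1650 - 52 = -1702$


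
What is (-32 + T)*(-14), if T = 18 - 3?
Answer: 238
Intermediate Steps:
T = 15
(-32 + T)*(-14) = (-32 + 15)*(-14) = -17*(-14) = 238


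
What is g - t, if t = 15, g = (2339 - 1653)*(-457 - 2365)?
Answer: -1935907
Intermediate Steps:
g = -1935892 (g = 686*(-2822) = -1935892)
g - t = -1935892 - 1*15 = -1935892 - 15 = -1935907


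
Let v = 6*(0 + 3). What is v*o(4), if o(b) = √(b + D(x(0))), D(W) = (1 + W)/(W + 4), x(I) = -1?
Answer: 36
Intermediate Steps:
v = 18 (v = 6*3 = 18)
D(W) = (1 + W)/(4 + W)
o(b) = √b (o(b) = √(b + (1 - 1)/(4 - 1)) = √(b + 0/3) = √(b + (⅓)*0) = √(b + 0) = √b)
v*o(4) = 18*√4 = 18*2 = 36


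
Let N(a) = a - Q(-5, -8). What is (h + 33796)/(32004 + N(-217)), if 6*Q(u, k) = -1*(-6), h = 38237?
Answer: 72033/31786 ≈ 2.2662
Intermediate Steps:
Q(u, k) = 1 (Q(u, k) = (-1*(-6))/6 = (1/6)*6 = 1)
N(a) = -1 + a (N(a) = a - 1*1 = a - 1 = -1 + a)
(h + 33796)/(32004 + N(-217)) = (38237 + 33796)/(32004 + (-1 - 217)) = 72033/(32004 - 218) = 72033/31786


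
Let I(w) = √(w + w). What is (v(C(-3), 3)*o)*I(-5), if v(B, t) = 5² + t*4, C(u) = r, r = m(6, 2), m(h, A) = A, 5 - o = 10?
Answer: -185*I*√10 ≈ -585.02*I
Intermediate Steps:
o = -5 (o = 5 - 1*10 = 5 - 10 = -5)
r = 2
C(u) = 2
v(B, t) = 25 + 4*t
I(w) = √2*√w (I(w) = √(2*w) = √2*√w)
(v(C(-3), 3)*o)*I(-5) = ((25 + 4*3)*(-5))*(√2*√(-5)) = ((25 + 12)*(-5))*(√2*(I*√5)) = (37*(-5))*(I*√10) = -185*I*√10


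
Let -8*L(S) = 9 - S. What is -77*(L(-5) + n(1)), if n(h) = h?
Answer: 231/4 ≈ 57.750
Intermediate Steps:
L(S) = -9/8 + S/8 (L(S) = -(9 - S)/8 = -9/8 + S/8)
-77*(L(-5) + n(1)) = -77*((-9/8 + (1/8)*(-5)) + 1) = -77*((-9/8 - 5/8) + 1) = -77*(-7/4 + 1) = -77*(-3/4) = 231/4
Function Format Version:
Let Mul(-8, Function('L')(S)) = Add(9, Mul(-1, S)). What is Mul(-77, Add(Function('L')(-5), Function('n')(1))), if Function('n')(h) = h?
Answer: Rational(231, 4) ≈ 57.750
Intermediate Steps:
Function('L')(S) = Add(Rational(-9, 8), Mul(Rational(1, 8), S)) (Function('L')(S) = Mul(Rational(-1, 8), Add(9, Mul(-1, S))) = Add(Rational(-9, 8), Mul(Rational(1, 8), S)))
Mul(-77, Add(Function('L')(-5), Function('n')(1))) = Mul(-77, Add(Add(Rational(-9, 8), Mul(Rational(1, 8), -5)), 1)) = Mul(-77, Add(Add(Rational(-9, 8), Rational(-5, 8)), 1)) = Mul(-77, Add(Rational(-7, 4), 1)) = Mul(-77, Rational(-3, 4)) = Rational(231, 4)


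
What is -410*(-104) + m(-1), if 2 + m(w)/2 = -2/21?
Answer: 895352/21 ≈ 42636.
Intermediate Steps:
m(w) = -88/21 (m(w) = -4 + 2*(-2/21) = -4 - 4/21 = -88/21)
-410*(-104) + m(-1) = -410*(-104) - 88/21 = 42640 - 88/21 = 895352/21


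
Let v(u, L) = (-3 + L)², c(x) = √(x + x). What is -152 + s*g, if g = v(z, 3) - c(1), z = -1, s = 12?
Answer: -152 - 12*√2 ≈ -168.97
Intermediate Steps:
c(x) = √2*√x (c(x) = √(2*x) = √2*√x)
g = -√2 (g = (-3 + 3)² - √2*√1 = 0² - √2 = 0 - √2 = -√2 ≈ -1.4142)
-152 + s*g = -152 + 12*(-√2) = -152 - 12*√2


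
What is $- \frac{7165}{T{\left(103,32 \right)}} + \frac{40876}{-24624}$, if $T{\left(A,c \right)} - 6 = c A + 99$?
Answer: $- \frac{4150661}{1101924} \approx -3.7667$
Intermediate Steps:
$T{\left(A,c \right)} = 105 + A c$ ($T{\left(A,c \right)} = 6 + \left(c A + 99\right) = 6 + \left(A c + 99\right) = 6 + \left(99 + A c\right) = 105 + A c$)
$- \frac{7165}{T{\left(103,32 \right)}} + \frac{40876}{-24624} = - \frac{7165}{105 + 103 \cdot 32} + \frac{40876}{-24624} = - \frac{7165}{105 + 3296} + 40876 \left(- \frac{1}{24624}\right) = - \frac{7165}{3401} - \frac{10219}{6156} = - \frac{4150661}{1101924}$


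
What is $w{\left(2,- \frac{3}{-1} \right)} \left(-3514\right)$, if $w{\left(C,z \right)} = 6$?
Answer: $-21084$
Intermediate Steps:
$w{\left(2,- \frac{3}{-1} \right)} \left(-3514\right) = 6 \left(-3514\right) = -21084$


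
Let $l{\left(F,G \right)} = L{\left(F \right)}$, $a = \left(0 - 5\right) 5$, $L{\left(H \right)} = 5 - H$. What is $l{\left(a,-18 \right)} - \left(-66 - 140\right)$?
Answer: $236$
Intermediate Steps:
$a = -25$ ($a = \left(-5\right) 5 = -25$)
$l{\left(F,G \right)} = 5 - F$
$l{\left(a,-18 \right)} - \left(-66 - 140\right) = \left(5 - -25\right) - \left(-66 - 140\right) = \left(5 + 25\right) - \left(-66 - 140\right) = 30 - -206 = 30 + 206 = 236$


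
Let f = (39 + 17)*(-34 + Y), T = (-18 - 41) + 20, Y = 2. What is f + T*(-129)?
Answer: 3239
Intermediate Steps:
T = -39 (T = -59 + 20 = -39)
f = -1792 (f = (39 + 17)*(-34 + 2) = 56*(-32) = -1792)
f + T*(-129) = -1792 - 39*(-129) = -1792 + 5031 = 3239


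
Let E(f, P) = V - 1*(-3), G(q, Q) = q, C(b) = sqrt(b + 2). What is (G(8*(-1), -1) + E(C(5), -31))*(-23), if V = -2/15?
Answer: 1771/15 ≈ 118.07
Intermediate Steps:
V = -2/15 (V = -2*1/15 = -2/15 ≈ -0.13333)
C(b) = sqrt(2 + b)
E(f, P) = 43/15 (E(f, P) = -2/15 - 1*(-3) = -2/15 + 3 = 43/15)
(G(8*(-1), -1) + E(C(5), -31))*(-23) = (8*(-1) + 43/15)*(-23) = (-8 + 43/15)*(-23) = -77/15*(-23) = 1771/15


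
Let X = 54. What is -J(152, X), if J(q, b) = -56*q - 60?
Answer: 8572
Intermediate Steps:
J(q, b) = -60 - 56*q
-J(152, X) = -(-60 - 56*152) = -(-60 - 8512) = -1*(-8572) = 8572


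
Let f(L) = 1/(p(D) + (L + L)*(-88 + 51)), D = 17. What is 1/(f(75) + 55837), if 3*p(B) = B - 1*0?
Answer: 16633/928736818 ≈ 1.7909e-5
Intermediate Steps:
p(B) = B/3 (p(B) = (B - 1*0)/3 = (B + 0)/3 = B/3)
f(L) = 1/(17/3 - 74*L) (f(L) = 1/((⅓)*17 + (L + L)*(-88 + 51)) = 1/(17/3 + (2*L)*(-37)) = 1/(17/3 - 74*L))
1/(f(75) + 55837) = 1/(-3/(-17 + 222*75) + 55837) = 1/(-3/(-17 + 16650) + 55837) = 1/(-3/16633 + 55837) = 1/(928736818/16633) = 16633/928736818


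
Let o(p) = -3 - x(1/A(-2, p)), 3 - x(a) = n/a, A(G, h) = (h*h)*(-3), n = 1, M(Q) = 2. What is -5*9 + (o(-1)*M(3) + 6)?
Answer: -57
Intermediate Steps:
A(G, h) = -3*h² (A(G, h) = h²*(-3) = -3*h²)
x(a) = 3 - 1/a
o(p) = -6 - 3*p² (o(p) = -3 - (3 - 1/(1/(-3*p²))) = -3 - (3 - 1/((-1/(3*p²)))) = -3 - (3 - (-3)*p²) = -3 - (3 + 3*p²) = -3 + (-3 - 3*p²) = -6 - 3*p²)
-5*9 + (o(-1)*M(3) + 6) = -5*9 + ((-6 - 3*(-1)²)*2 + 6) = -45 + ((-6 - 3*1)*2 + 6) = -45 + ((-6 - 3)*2 + 6) = -45 + (-9*2 + 6) = -45 + (-18 + 6) = -45 - 12 = -57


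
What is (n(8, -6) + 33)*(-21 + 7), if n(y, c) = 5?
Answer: -532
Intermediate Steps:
(n(8, -6) + 33)*(-21 + 7) = (5 + 33)*(-21 + 7) = 38*(-14) = -532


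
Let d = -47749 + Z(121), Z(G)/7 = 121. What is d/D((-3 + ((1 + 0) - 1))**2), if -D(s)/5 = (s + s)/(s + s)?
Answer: 46902/5 ≈ 9380.4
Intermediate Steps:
Z(G) = 847 (Z(G) = 7*121 = 847)
D(s) = -5 (D(s) = -5*(s + s)/(s + s) = -5*2*s/(2*s) = -5*2*s*1/(2*s) = -5*1 = -5)
d = -46902 (d = -47749 + 847 = -46902)
d/D((-3 + ((1 + 0) - 1))**2) = -46902/(-5) = -46902*(-1/5) = 46902/5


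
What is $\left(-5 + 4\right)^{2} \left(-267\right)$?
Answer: $-267$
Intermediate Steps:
$\left(-5 + 4\right)^{2} \left(-267\right) = \left(-1\right)^{2} \left(-267\right) = 1 \left(-267\right) = -267$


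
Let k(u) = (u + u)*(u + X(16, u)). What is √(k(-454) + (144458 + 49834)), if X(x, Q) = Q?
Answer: 2*√254689 ≈ 1009.3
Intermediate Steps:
k(u) = 4*u² (k(u) = (u + u)*(u + u) = (2*u)*(2*u) = 4*u²)
√(k(-454) + (144458 + 49834)) = √(4*(-454)² + (144458 + 49834)) = √(4*206116 + 194292) = √(824464 + 194292) = √1018756 = 2*√254689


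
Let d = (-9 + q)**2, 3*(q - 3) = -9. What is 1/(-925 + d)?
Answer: -1/844 ≈ -0.0011848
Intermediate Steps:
q = 0 (q = 3 + (1/3)*(-9) = 3 - 3 = 0)
d = 81 (d = (-9 + 0)**2 = (-9)**2 = 81)
1/(-925 + d) = 1/(-925 + 81) = 1/(-844) = -1/844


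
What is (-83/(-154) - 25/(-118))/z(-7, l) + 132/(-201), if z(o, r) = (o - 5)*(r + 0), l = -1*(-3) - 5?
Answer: -1522957/2435048 ≈ -0.62543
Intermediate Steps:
l = -2 (l = 3 - 5 = -2)
z(o, r) = r*(-5 + o) (z(o, r) = (-5 + o)*r = r*(-5 + o))
(-83/(-154) - 25/(-118))/z(-7, l) + 132/(-201) = (-83/(-154) - 25/(-118))/((-2*(-5 - 7))) + 132/(-201) = (-83*(-1/154) - 25*(-1/118))/((-2*(-12))) + 132*(-1/201) = (83/154 + 25/118)/24 - 44/67 = (3411/4543)*(1/24) - 44/67 = 1137/36344 - 44/67 = -1522957/2435048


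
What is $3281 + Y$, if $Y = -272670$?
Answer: $-269389$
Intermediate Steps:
$3281 + Y = 3281 - 272670 = -269389$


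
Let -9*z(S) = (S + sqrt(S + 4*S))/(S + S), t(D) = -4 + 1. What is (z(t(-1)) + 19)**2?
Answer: (1023 + I*sqrt(15))**2/2916 ≈ 358.89 + 2.7175*I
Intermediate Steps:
t(D) = -3
z(S) = -(S + sqrt(5)*sqrt(S))/(18*S) (z(S) = -(S + sqrt(S + 4*S))/(9*(S + S)) = -(S + sqrt(5*S))/(9*(2*S)) = -(S + sqrt(5)*sqrt(S))*1/(2*S)/9 = -(S + sqrt(5)*sqrt(S))/(18*S))
(z(t(-1)) + 19)**2 = ((-1/18 - sqrt(5)/(18*sqrt(-3))) + 19)**2 = ((-1/18 - sqrt(5)*(-I*sqrt(3)/3)/18) + 19)**2 = ((-1/18 + I*sqrt(15)/54) + 19)**2 = (341/18 + I*sqrt(15)/54)**2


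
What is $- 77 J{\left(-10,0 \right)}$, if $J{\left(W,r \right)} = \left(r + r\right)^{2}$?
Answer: $0$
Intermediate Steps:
$J{\left(W,r \right)} = 4 r^{2}$ ($J{\left(W,r \right)} = \left(2 r\right)^{2} = 4 r^{2}$)
$- 77 J{\left(-10,0 \right)} = - 77 \cdot 4 \cdot 0^{2} = - 77 \cdot 4 \cdot 0 = \left(-77\right) 0 = 0$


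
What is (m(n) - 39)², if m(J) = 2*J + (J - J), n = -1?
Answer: 1681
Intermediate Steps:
m(J) = 2*J (m(J) = 2*J + 0 = 2*J)
(m(n) - 39)² = (2*(-1) - 39)² = (-2 - 39)² = (-41)² = 1681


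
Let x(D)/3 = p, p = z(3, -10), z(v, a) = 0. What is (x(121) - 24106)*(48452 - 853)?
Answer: -1147421494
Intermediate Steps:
p = 0
x(D) = 0 (x(D) = 3*0 = 0)
(x(121) - 24106)*(48452 - 853) = (0 - 24106)*(48452 - 853) = -24106*47599 = -1147421494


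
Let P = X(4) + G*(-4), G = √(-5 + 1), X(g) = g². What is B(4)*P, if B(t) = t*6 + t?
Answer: 448 - 224*I ≈ 448.0 - 224.0*I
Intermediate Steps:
G = 2*I (G = √(-4) = 2*I ≈ 2.0*I)
B(t) = 7*t (B(t) = 6*t + t = 7*t)
P = 16 - 8*I (P = 4² + (2*I)*(-4) = 16 - 8*I ≈ 16.0 - 8.0*I)
B(4)*P = (7*4)*(16 - 8*I) = 28*(16 - 8*I) = 448 - 224*I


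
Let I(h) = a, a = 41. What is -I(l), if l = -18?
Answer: -41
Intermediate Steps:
I(h) = 41
-I(l) = -1*41 = -41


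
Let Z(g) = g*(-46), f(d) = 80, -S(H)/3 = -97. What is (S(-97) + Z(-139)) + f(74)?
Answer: 6765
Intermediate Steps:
S(H) = 291 (S(H) = -3*(-97) = 291)
Z(g) = -46*g
(S(-97) + Z(-139)) + f(74) = (291 - 46*(-139)) + 80 = (291 + 6394) + 80 = 6685 + 80 = 6765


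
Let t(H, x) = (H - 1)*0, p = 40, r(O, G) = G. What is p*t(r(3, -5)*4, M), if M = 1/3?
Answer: 0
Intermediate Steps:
M = 1/3 ≈ 0.33333
t(H, x) = 0 (t(H, x) = (-1 + H)*0 = 0)
p*t(r(3, -5)*4, M) = 40*0 = 0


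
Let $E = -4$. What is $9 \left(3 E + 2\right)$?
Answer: $-90$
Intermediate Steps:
$9 \left(3 E + 2\right) = 9 \left(3 \left(-4\right) + 2\right) = 9 \left(-12 + 2\right) = 9 \left(-10\right) = -90$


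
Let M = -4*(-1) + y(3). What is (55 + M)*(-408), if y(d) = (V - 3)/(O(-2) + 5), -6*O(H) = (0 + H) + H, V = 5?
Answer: -24216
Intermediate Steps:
O(H) = -H/3 (O(H) = -((0 + H) + H)/6 = -(H + H)/6 = -H/3)
y(d) = 6/17 (y(d) = (5 - 3)/(-⅓*(-2) + 5) = 2/(⅔ + 5) = 2/(17/3) = 2*(3/17) = 6/17)
M = 74/17 (M = -4*(-1) + 6/17 = 4 + 6/17 = 74/17 ≈ 4.3529)
(55 + M)*(-408) = (55 + 74/17)*(-408) = (1009/17)*(-408) = -24216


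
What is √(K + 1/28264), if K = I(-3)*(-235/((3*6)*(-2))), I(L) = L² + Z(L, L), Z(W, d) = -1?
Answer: √93865372874/42396 ≈ 7.2265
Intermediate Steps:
I(L) = -1 + L² (I(L) = L² - 1 = -1 + L²)
K = 470/9 (K = (-1 + (-3)²)*(-235/((3*6)*(-2))) = (-1 + 9)*(-235/(18*(-2))) = 8*(-235/(-36)) = 8*(-235*(-1/36)) = 8*(235/36) = 470/9 ≈ 52.222)
√(K + 1/28264) = √(470/9 + 1/28264) = √(13284089/254376) = √93865372874/42396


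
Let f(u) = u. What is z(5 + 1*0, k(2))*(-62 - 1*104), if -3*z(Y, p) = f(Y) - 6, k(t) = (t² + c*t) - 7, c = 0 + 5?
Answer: -166/3 ≈ -55.333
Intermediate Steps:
c = 5
k(t) = -7 + t² + 5*t (k(t) = (t² + 5*t) - 7 = -7 + t² + 5*t)
z(Y, p) = 2 - Y/3 (z(Y, p) = -(Y - 6)/3 = -(-6 + Y)/3 = 2 - Y/3)
z(5 + 1*0, k(2))*(-62 - 1*104) = (2 - (5 + 1*0)/3)*(-62 - 1*104) = (2 - (5 + 0)/3)*(-62 - 104) = (2 - ⅓*5)*(-166) = (2 - 5/3)*(-166) = (⅓)*(-166) = -166/3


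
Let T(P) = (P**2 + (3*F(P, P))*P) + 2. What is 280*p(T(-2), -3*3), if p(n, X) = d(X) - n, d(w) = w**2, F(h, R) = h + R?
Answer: 14280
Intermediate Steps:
F(h, R) = R + h
T(P) = 2 + 7*P**2 (T(P) = (P**2 + (3*(P + P))*P) + 2 = (P**2 + (3*(2*P))*P) + 2 = (P**2 + (6*P)*P) + 2 = (P**2 + 6*P**2) + 2 = 7*P**2 + 2 = 2 + 7*P**2)
p(n, X) = X**2 - n
280*p(T(-2), -3*3) = 280*((-3*3)**2 - (2 + 7*(-2)**2)) = 280*((-9)**2 - (2 + 7*4)) = 280*(81 - (2 + 28)) = 280*(81 - 1*30) = 280*(81 - 30) = 280*51 = 14280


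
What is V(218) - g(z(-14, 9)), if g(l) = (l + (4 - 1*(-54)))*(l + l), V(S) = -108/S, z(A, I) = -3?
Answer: 35916/109 ≈ 329.50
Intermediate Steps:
g(l) = 2*l*(58 + l) (g(l) = (l + (4 + 54))*(2*l) = (l + 58)*(2*l) = (58 + l)*(2*l) = 2*l*(58 + l))
V(218) - g(z(-14, 9)) = -108/218 - 2*(-3)*(58 - 3) = -108*1/218 - 2*(-3)*55 = -54/109 - 1*(-330) = -54/109 + 330 = 35916/109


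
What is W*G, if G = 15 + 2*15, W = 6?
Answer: 270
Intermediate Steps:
G = 45 (G = 15 + 30 = 45)
W*G = 6*45 = 270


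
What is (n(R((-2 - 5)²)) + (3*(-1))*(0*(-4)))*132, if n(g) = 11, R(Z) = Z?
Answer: 1452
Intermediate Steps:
(n(R((-2 - 5)²)) + (3*(-1))*(0*(-4)))*132 = (11 + (3*(-1))*(0*(-4)))*132 = (11 - 3*0)*132 = (11 + 0)*132 = 11*132 = 1452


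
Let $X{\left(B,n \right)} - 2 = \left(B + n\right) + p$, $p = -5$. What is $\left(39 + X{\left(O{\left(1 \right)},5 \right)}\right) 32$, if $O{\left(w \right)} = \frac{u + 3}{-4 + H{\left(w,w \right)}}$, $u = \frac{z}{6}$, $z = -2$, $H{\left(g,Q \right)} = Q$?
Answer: $\frac{11552}{9} \approx 1283.6$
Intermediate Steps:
$u = - \frac{1}{3}$ ($u = - \frac{2}{6} = \left(-2\right) \frac{1}{6} = - \frac{1}{3} \approx -0.33333$)
$O{\left(w \right)} = \frac{8}{3 \left(-4 + w\right)}$ ($O{\left(w \right)} = \frac{- \frac{1}{3} + 3}{-4 + w} = \frac{8}{3 \left(-4 + w\right)}$)
$X{\left(B,n \right)} = -3 + B + n$ ($X{\left(B,n \right)} = 2 - \left(5 - B - n\right) = 2 + \left(-5 + B + n\right) = -3 + B + n$)
$\left(39 + X{\left(O{\left(1 \right)},5 \right)}\right) 32 = \left(39 + \left(-3 + \frac{8}{3 \left(-4 + 1\right)} + 5\right)\right) 32 = \left(39 + \left(-3 + \frac{8}{3 \left(-3\right)} + 5\right)\right) 32 = \left(39 + \left(-3 + \frac{8}{3} \left(- \frac{1}{3}\right) + 5\right)\right) 32 = \left(39 - - \frac{10}{9}\right) 32 = \left(39 + \frac{10}{9}\right) 32 = \frac{361}{9} \cdot 32 = \frac{11552}{9}$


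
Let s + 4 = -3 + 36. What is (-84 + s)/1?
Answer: -55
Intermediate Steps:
s = 29 (s = -4 + (-3 + 36) = -4 + 33 = 29)
(-84 + s)/1 = (-84 + 29)/1 = 1*(-55) = -55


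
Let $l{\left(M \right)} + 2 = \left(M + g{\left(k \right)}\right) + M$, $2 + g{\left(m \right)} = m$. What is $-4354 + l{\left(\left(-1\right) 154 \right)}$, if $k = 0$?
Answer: $-4666$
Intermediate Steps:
$g{\left(m \right)} = -2 + m$
$l{\left(M \right)} = -4 + 2 M$ ($l{\left(M \right)} = -2 + \left(\left(M + \left(-2 + 0\right)\right) + M\right) = -2 + \left(\left(M - 2\right) + M\right) = -2 + \left(\left(-2 + M\right) + M\right) = -2 + \left(-2 + 2 M\right) = -4 + 2 M$)
$-4354 + l{\left(\left(-1\right) 154 \right)} = -4354 + \left(-4 + 2 \left(\left(-1\right) 154\right)\right) = -4354 + \left(-4 + 2 \left(-154\right)\right) = -4354 - 312 = -4666$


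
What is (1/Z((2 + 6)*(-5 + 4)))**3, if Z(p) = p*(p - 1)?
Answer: 1/373248 ≈ 2.6792e-6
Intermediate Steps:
Z(p) = p*(-1 + p)
(1/Z((2 + 6)*(-5 + 4)))**3 = (1/(((2 + 6)*(-5 + 4))*(-1 + (2 + 6)*(-5 + 4))))**3 = (1/((8*(-1))*(-1 + 8*(-1))))**3 = (1/(-8*(-1 - 8)))**3 = (1/(-8*(-9)))**3 = (1/72)**3 = 1/373248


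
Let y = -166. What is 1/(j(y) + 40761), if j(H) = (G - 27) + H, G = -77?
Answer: 1/40491 ≈ 2.4697e-5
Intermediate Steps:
j(H) = -104 + H (j(H) = (-77 - 27) + H = -104 + H)
1/(j(y) + 40761) = 1/((-104 - 166) + 40761) = 1/(-270 + 40761) = 1/40491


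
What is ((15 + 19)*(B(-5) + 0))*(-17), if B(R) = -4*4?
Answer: 9248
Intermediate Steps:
B(R) = -16
((15 + 19)*(B(-5) + 0))*(-17) = ((15 + 19)*(-16 + 0))*(-17) = (34*(-16))*(-17) = -544*(-17) = 9248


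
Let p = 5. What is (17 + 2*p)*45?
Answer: 1215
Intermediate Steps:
(17 + 2*p)*45 = (17 + 2*5)*45 = (17 + 10)*45 = 27*45 = 1215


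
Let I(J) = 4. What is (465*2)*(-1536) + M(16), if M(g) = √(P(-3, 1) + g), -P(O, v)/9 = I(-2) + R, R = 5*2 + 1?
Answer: -1428480 + I*√119 ≈ -1.4285e+6 + 10.909*I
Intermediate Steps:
R = 11 (R = 10 + 1 = 11)
P(O, v) = -135 (P(O, v) = -9*(4 + 11) = -9*15 = -135)
M(g) = √(-135 + g)
(465*2)*(-1536) + M(16) = (465*2)*(-1536) + √(-135 + 16) = 930*(-1536) + √(-119) = -1428480 + I*√119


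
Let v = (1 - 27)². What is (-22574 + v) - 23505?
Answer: -45403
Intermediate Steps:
v = 676 (v = (-26)² = 676)
(-22574 + v) - 23505 = (-22574 + 676) - 23505 = -21898 - 23505 = -45403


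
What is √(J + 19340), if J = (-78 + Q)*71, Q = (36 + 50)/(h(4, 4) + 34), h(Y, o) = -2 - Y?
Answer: 3*√305326/14 ≈ 118.41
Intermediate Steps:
Q = 43/14 (Q = (36 + 50)/((-2 - 1*4) + 34) = 86/((-2 - 4) + 34) = 86/(-6 + 34) = 86/28 = 86*(1/28) = 43/14 ≈ 3.0714)
J = -74479/14 (J = (-78 + 43/14)*71 = -1049/14*71 = -74479/14 ≈ -5319.9)
√(J + 19340) = √(-74479/14 + 19340) = √(196281/14) = 3*√305326/14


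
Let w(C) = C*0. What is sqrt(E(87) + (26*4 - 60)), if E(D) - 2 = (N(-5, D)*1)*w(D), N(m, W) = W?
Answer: sqrt(46) ≈ 6.7823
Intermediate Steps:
w(C) = 0
E(D) = 2 (E(D) = 2 + (D*1)*0 = 2 + D*0 = 2 + 0 = 2)
sqrt(E(87) + (26*4 - 60)) = sqrt(2 + (26*4 - 60)) = sqrt(2 + (104 - 60)) = sqrt(2 + 44) = sqrt(46)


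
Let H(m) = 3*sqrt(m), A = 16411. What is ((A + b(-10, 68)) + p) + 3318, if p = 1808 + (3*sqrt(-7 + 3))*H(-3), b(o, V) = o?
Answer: 21527 - 18*sqrt(3) ≈ 21496.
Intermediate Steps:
p = 1808 - 18*sqrt(3) (p = 1808 + (3*sqrt(-7 + 3))*(3*sqrt(-3)) = 1808 + (3*sqrt(-4))*(3*(I*sqrt(3))) = 1808 + (3*(2*I))*(3*I*sqrt(3)) = 1808 + (6*I)*(3*I*sqrt(3)) = 1808 - 18*sqrt(3) ≈ 1776.8)
((A + b(-10, 68)) + p) + 3318 = ((16411 - 10) + (1808 - 18*sqrt(3))) + 3318 = (16401 + (1808 - 18*sqrt(3))) + 3318 = (18209 - 18*sqrt(3)) + 3318 = 21527 - 18*sqrt(3)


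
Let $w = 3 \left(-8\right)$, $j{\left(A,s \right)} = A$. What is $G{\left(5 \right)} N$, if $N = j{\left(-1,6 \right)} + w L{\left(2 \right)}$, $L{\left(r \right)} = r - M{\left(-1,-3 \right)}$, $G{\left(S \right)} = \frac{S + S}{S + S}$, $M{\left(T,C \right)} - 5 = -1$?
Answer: $47$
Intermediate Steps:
$M{\left(T,C \right)} = 4$ ($M{\left(T,C \right)} = 5 - 1 = 4$)
$w = -24$
$G{\left(S \right)} = 1$ ($G{\left(S \right)} = \frac{2 S}{2 S} = 2 S \frac{1}{2 S} = 1$)
$L{\left(r \right)} = -4 + r$ ($L{\left(r \right)} = r - 4 = -4 + r$)
$N = 47$ ($N = -1 - 24 \left(-4 + 2\right) = -1 - -48 = -1 + 48 = 47$)
$G{\left(5 \right)} N = 1 \cdot 47 = 47$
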